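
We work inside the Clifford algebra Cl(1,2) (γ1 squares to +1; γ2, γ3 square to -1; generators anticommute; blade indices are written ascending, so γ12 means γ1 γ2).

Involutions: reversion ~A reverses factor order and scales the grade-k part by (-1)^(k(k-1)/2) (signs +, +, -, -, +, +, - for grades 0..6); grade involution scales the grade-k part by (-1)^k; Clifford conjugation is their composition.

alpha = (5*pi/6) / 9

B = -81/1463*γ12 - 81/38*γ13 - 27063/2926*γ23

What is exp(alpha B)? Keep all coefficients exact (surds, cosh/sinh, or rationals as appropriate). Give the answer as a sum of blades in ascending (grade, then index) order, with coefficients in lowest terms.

B^2 term by term: the squares give (-81/1463)^2*(γ12)^2 + (-81/38)^2*(γ13)^2 + (-27063/2926)^2*(γ23)^2 = 6561/2140369*(+1) + 6561/1444*(+1) + 732405969/8561476*(-1) = -81 (each basis 2-blade squares to minus the product of its generators' squares); cross terms between blades sharing an index anticommute and cancel. So B^2 = -81.
B^2 = -81 — the negative square puts this in the circular regime; l = 9, alpha*l = 5*pi/6, so exp(alpha B) = cos(5*pi/6) + (sin(5*pi/6)/9)*B = -sqrt(3)/2 + (1/18)*B.
Answer: -sqrt(3)/2 - 9/2926*γ12 - 9/76*γ13 - 3007/5852*γ23


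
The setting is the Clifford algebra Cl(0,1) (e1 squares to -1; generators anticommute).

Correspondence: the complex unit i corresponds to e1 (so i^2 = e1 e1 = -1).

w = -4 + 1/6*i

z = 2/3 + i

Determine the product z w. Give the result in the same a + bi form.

In blades: z = 2/3 + e1, w = -4 + 1/6*e1.
Distribute z over w term by term (generator squares from the signature, products reordered to ascending indices): (2/3)*w = -8/3 + 1/9*e1; (e1)*w = -1/6 - 4*e1.
Sum: -17/6 - 35/9*e1; translating back through the correspondence:
Answer: -17/6 - 35/9*i


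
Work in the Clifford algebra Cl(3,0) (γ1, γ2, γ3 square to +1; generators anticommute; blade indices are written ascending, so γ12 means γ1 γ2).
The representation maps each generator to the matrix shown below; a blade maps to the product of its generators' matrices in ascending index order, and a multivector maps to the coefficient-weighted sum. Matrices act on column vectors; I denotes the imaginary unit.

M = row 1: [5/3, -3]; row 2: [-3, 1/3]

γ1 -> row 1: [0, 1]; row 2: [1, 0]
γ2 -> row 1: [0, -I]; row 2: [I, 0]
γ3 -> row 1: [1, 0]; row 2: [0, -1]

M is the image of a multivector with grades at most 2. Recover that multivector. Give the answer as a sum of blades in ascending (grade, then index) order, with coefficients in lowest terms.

Method: 1, rho(γ1), rho(γ2), rho(γ3) form a trace-orthogonal basis of the 2x2 complex matrices (tr(X Y) = 2 if X = Y, else 0), so M = m0*1 + m1*rho(γ1) + m2*rho(γ2) + m3*rho(γ3) with m0 = tr(M)/2 = 1, m1 = tr(M rho(γ1))/2 = -3, m2 = tr(M rho(γ2))/2 = 0, m3 = tr(M rho(γ3))/2 = 2/3.
Multiplying table entries, the bivector images are rho(γ12) = I*rho(γ3), rho(γ13) = -I*rho(γ2), rho(γ23) = I*rho(γ1); with real blade coefficients the real parts of m0..m3 are the coefficients of 1, γ1, γ2, γ3 and the imaginary parts give the bivectors (γ23: Im m1, γ13: -Im m2, γ12: Im m3).
Answer: 1 - 3*γ1 + 2/3*γ3


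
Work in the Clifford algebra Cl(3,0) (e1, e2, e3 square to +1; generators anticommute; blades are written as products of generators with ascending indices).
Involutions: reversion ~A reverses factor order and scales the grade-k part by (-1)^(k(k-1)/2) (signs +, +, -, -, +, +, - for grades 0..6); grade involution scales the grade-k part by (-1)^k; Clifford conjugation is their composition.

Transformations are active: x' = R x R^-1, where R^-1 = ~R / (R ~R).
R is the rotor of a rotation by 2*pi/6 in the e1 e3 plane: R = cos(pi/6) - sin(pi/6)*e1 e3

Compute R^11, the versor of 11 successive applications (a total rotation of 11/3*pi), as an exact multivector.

The rotor phase is half the rotation angle and phases add under composition, so 11 steps in the e1 e3 plane accumulate phase 11*(pi/6) = 11*pi/6: R^11 = cos(11*pi/6) - sin(11*pi/6)*e1 e3.
cos(11*pi/6) = sqrt(3)/2 and sin(11*pi/6) = -1/2, so R^11 = sqrt(3)/2 + 1/2*e1 e3. The net rotation is 5/3*pi (after discarding 1 full turn, each of which contributes a factor -1 to the rotor); the rotor keeps the half-angle phase exactly.
Answer: sqrt(3)/2 + 1/2*e1 e3


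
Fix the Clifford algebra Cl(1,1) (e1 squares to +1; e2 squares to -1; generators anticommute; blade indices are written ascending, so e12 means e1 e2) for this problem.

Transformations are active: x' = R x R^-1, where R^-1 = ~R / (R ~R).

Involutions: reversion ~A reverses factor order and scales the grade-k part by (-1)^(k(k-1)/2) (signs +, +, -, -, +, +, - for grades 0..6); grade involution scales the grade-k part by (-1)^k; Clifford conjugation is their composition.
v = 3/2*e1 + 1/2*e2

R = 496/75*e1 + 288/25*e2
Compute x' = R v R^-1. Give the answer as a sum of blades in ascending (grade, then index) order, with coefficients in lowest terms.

~R = 496/75*e1 + 288/25*e2, and R ~R = -100096/1125, so R^-1 = ~R / (-100096/1125).
R v = 104/25 - 1048/75*e12
Answer: -8283/3910*e1 - 6167/3910*e2


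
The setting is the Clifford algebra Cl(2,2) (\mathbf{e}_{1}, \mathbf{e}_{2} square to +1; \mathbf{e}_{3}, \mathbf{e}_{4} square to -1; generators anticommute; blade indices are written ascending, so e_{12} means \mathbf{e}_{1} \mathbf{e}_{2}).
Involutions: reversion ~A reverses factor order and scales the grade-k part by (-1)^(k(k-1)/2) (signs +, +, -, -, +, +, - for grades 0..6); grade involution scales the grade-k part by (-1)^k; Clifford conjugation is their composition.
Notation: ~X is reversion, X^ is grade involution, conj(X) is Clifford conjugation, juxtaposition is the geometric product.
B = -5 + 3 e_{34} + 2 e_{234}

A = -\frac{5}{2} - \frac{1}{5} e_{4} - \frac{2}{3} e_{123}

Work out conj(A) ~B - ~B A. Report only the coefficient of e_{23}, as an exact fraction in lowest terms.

first term: \frac{25}{2} - \frac{3}{5} e_{3} - e_{4} + \frac{4}{3} e_{14} + \frac{2}{5} e_{23} + \frac{15}{2} e_{34} + \frac{10}{3} e_{123} - 2 e_{124} + 5 e_{234}
second term: \frac{25}{2} - \frac{3}{5} e_{3} + e_{4} - \frac{4}{3} e_{14} - \frac{2}{5} e_{23} + \frac{15}{2} e_{34} + \frac{10}{3} e_{123} + 2 e_{124} + 5 e_{234}
Answer: \frac{4}{5}


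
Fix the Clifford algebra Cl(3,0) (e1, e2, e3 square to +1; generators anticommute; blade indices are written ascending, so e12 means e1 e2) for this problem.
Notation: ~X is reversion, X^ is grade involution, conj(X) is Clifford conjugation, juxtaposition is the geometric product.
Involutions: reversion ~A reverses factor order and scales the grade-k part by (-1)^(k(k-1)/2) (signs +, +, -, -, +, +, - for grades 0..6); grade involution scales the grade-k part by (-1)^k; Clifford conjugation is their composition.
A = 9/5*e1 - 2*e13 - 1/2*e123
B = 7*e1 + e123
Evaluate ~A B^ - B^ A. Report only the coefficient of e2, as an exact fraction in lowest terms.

first term: -121/10 - 2*e2 + 14*e3 - 53/10*e23
second term: -131/10 + 2*e2 + 14*e3 + 17/10*e23
Answer: -4


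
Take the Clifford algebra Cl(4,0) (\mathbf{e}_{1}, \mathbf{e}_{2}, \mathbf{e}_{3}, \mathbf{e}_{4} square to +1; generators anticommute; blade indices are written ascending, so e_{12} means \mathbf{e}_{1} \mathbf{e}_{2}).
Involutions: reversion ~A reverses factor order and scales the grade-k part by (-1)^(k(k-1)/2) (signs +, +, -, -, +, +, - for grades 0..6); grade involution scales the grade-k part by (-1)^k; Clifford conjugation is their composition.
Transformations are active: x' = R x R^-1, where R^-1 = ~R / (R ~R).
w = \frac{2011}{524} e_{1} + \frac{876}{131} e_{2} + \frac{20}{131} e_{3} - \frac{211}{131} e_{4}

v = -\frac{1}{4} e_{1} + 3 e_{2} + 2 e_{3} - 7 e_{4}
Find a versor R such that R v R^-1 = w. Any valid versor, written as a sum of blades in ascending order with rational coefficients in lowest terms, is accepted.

A norm check does it: q(v) = q(w) = \frac{993}{16}, hence R = v + w = \frac{470}{131} e_{1} + \frac{1269}{131} e_{2} + \frac{282}{131} e_{3} - \frac{1128}{131} e_{4} realises the map — parallel part kept, (v - w)/2 negated, v carried to w.
Answer: \frac{470}{131} e_{1} + \frac{1269}{131} e_{2} + \frac{282}{131} e_{3} - \frac{1128}{131} e_{4}


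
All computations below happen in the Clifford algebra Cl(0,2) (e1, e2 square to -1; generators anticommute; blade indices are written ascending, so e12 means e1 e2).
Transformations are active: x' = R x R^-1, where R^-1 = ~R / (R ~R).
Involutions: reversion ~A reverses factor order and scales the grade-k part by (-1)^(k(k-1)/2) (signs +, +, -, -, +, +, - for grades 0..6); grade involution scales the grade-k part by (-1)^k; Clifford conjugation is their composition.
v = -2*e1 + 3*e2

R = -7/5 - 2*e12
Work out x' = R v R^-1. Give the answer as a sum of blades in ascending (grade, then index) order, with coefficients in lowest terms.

~R = -7/5 + 2*e12, and R ~R = 149/25, so R^-1 = ~R / (149/25).
R v = 44/5*e1 - 1/5*e2
Answer: -318/149*e1 - 433/149*e2


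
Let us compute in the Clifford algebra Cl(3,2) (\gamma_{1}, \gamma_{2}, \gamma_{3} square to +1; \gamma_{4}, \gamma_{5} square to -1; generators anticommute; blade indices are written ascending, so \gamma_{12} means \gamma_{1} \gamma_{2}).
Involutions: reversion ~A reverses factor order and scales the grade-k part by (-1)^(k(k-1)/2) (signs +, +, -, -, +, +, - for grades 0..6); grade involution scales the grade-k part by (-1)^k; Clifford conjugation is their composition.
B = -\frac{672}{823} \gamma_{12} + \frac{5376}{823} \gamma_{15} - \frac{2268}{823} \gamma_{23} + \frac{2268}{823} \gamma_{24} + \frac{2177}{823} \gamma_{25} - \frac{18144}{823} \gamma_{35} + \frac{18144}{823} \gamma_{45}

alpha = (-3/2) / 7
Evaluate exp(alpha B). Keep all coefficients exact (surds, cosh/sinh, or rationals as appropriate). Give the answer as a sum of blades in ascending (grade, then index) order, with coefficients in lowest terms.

B^2 term by term: the squares give (-\frac{672}{823})^2*(\gamma_{12})^2 + (\frac{5376}{823})^2*(\gamma_{15})^2 + (-\frac{2268}{823})^2*(\gamma_{23})^2 + (\frac{2268}{823})^2*(\gamma_{24})^2 + (\frac{2177}{823})^2*(\gamma_{25})^2 + (-\frac{18144}{823})^2*(\gamma_{35})^2 + (\frac{18144}{823})^2*(\gamma_{45})^2 = \frac{451584}{677329}*(-1) + \frac{28901376}{677329}*(+1) + \frac{5143824}{677329}*(-1) + \frac{5143824}{677329}*(+1) + \frac{4739329}{677329}*(+1) + \frac{329204736}{677329}*(+1) + \frac{329204736}{677329}*(-1) = 49 (each basis 2-blade squares to minus the product of its generators' squares); cross terms between blades sharing an index anticommute and cancel; the commuting (index-disjoint) pairs give grade-4 terms 2*c*c'*(blade product), which cancel blade by blade — \gamma_{1235}: \frac{24385536}{677329} - \frac{24385536}{677329} = 0; \gamma_{1245}: -\frac{24385536}{677329} + \frac{24385536}{677329} = 0; \gamma_{2345}: -\frac{82301184}{677329} + \frac{82301184}{677329} = 0 — confirming B is simple. So B^2 = 49.
B^2 = 49 — a positive square means the series sums to a boost: l = 7, alpha*l = - \frac{3}{2}, so exp(alpha B) = cosh(- \frac{3}{2}) + (sinh(- \frac{3}{2})/7)*B = \cosh{\left(\frac{3}{2} \right)} + (- \frac{\sinh{\left(\frac{3}{2} \right)}}{7})*B.
Answer: \cosh{\left(\frac{3}{2} \right)} + \frac{96 \sinh{\left(\frac{3}{2} \right)}}{823} \gamma_{12} - \frac{768 \sinh{\left(\frac{3}{2} \right)}}{823} \gamma_{15} + \frac{324 \sinh{\left(\frac{3}{2} \right)}}{823} \gamma_{23} - \frac{324 \sinh{\left(\frac{3}{2} \right)}}{823} \gamma_{24} - \frac{311 \sinh{\left(\frac{3}{2} \right)}}{823} \gamma_{25} + \frac{2592 \sinh{\left(\frac{3}{2} \right)}}{823} \gamma_{35} - \frac{2592 \sinh{\left(\frac{3}{2} \right)}}{823} \gamma_{45}


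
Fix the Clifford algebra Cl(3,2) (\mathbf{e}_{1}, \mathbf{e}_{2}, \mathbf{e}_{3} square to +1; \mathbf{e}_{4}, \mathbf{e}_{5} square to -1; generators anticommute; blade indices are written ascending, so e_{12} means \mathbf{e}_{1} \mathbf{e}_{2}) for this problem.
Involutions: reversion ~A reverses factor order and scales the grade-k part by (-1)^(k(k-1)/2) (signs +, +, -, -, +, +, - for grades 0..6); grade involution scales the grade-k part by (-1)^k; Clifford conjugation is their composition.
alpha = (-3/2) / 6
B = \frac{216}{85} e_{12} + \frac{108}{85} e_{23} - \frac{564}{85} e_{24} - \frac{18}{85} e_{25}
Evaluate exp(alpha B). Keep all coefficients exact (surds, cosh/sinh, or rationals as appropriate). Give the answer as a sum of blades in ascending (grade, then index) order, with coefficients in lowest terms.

B^2 term by term: the squares give (\frac{216}{85})^2*(e_{12})^2 + (\frac{108}{85})^2*(e_{23})^2 + (-\frac{564}{85})^2*(e_{24})^2 + (-\frac{18}{85})^2*(e_{25})^2 = \frac{46656}{7225}*(-1) + \frac{11664}{7225}*(-1) + \frac{318096}{7225}*(+1) + \frac{324}{7225}*(+1) = 36 (each basis 2-blade squares to minus the product of its generators' squares); cross terms between blades sharing an index anticommute and cancel. So B^2 = 36.
B^2 = 36 — hyperbolic case — the even/odd split gives cosh and sinh: l = 6, alpha*l = - \frac{3}{2}, so exp(alpha B) = cosh(- \frac{3}{2}) + (sinh(- \frac{3}{2})/6)*B = \cosh{\left(\frac{3}{2} \right)} + (- \frac{\sinh{\left(\frac{3}{2} \right)}}{6})*B.
Answer: \cosh{\left(\frac{3}{2} \right)} - \frac{36 \sinh{\left(\frac{3}{2} \right)}}{85} e_{12} - \frac{18 \sinh{\left(\frac{3}{2} \right)}}{85} e_{23} + \frac{94 \sinh{\left(\frac{3}{2} \right)}}{85} e_{24} + \frac{3 \sinh{\left(\frac{3}{2} \right)}}{85} e_{25}


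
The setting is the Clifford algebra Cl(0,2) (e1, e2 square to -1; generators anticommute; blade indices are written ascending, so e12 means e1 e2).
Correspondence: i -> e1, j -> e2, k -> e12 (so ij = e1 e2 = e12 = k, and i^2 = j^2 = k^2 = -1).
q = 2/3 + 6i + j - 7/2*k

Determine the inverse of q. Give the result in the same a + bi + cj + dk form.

In blades: q = 2/3 + 6*e1 + e2 - 7/2*e12.
With qbar = 2/3 - 6*e1 - e2 + 7/2*e12 (scalar fixed, mapped units negated), q qbar = 1789/36 (the sum of squared coefficients), so q^-1 = qbar / (1789/36) = 24/1789 - 216/1789*e1 - 36/1789*e2 + 126/1789*e12; translating back:
Answer: 24/1789 - 216/1789*i - 36/1789*j + 126/1789*k


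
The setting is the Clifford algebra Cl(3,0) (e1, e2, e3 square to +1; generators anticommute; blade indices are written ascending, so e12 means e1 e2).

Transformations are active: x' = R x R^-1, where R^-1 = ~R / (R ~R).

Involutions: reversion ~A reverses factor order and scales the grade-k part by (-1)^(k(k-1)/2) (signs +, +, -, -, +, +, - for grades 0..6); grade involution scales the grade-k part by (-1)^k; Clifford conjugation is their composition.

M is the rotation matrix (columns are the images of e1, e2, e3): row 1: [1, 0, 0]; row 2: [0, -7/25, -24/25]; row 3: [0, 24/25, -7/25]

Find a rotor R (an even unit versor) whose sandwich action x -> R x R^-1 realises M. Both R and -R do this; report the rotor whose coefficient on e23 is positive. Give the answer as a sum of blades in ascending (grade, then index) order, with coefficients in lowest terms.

Method: write R = a + b12*e12 + b13*e13 + b23*e23 with a^2 + b12^2 + b13^2 + b23^2 = 1 (so R^-1 = ~R). Expanding the columns R e_j ~R gives tr M = 4a^2 - 1 and, from the antisymmetric part, M21 - M12 = -4a*b12, M13 - M31 = 4a*b13, M32 - M23 = -4a*b23.
Here tr M = 11/25, so a^2 = (1 + tr M)/4 = 9/25 and a = ±3/5. Taking a = 3/5: M21 - M12 = 0, M13 - M31 = 0, M32 - M23 = 48/25, giving b12 = 0, b13 = 0, b23 = -4/5, i.e. R = 3/5 - 4/5*e23.
Its e23 coefficient is negative, so report the other preimage -R.
Answer: -3/5 + 4/5*e23. Key observation: the double cover Spin(3) -> SO(3) sends R and -R to the same matrix (trace 11/25 here), so the stated sign of the e23 coefficient is what selects one sheet.


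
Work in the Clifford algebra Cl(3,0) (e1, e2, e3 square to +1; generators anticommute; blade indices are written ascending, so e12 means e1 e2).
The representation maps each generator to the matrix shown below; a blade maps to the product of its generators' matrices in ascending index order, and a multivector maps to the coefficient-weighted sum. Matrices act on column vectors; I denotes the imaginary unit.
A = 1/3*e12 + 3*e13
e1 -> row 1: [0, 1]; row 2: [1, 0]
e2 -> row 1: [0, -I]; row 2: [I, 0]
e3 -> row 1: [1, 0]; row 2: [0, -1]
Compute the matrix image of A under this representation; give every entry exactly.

Bivector images (products of the table entries): rho(e12) = rho(e1)rho(e2) = row 1: [I, 0]; row 2: [0, -I]; rho(e13) = rho(e1)rho(e3) = row 1: [0, -1]; row 2: [1, 0].
M = (1/3)*rho(e12) + (3)*rho(e13), summed entrywise:
Answer: row 1: [I/3, -3]; row 2: [3, -I/3]


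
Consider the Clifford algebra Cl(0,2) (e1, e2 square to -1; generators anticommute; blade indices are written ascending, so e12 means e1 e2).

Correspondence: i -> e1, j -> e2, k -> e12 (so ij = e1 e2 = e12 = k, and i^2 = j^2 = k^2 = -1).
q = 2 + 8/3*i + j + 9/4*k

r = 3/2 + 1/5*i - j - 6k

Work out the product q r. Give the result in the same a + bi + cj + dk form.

In blades: q = 2 + 8/3*e1 + e2 + 9/4*e12, r = 3/2 + 1/5*e1 - e2 - 6*e12.
Distribute q over r term by term (generator squares from the signature, products reordered to ascending indices): (2)*r = 3 + 2/5*e1 - 2*e2 - 12*e12; (8/3*e1)*r = -8/15 + 4*e1 + 16*e2 - 8/3*e12; (e2)*r = 1 - 6*e1 + 3/2*e2 - 1/5*e12; (9/4*e12)*r = 27/2 + 9/4*e1 + 9/20*e2 + 27/8*e12.
Sum: 509/30 + 13/20*e1 + 319/20*e2 - 1379/120*e12; translating back through the correspondence:
Answer: 509/30 + 13/20*i + 319/20*j - 1379/120*k


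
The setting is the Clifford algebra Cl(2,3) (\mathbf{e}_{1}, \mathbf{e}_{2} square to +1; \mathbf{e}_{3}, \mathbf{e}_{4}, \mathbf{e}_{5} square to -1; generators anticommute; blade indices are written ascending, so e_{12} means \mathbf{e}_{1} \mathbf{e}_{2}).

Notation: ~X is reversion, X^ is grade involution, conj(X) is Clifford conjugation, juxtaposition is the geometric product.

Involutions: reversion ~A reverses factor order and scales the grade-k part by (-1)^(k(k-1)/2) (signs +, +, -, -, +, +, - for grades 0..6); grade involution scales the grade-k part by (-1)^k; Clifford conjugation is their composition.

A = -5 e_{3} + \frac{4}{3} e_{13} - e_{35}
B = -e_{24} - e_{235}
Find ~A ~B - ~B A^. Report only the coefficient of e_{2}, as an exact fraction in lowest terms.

first term: -e_{2} - 5 e_{25} - \frac{4}{3} e_{125} + 5 e_{234} + \frac{4}{3} e_{1234} - e_{2345}
second term: e_{2} + 5 e_{25} - \frac{4}{3} e_{125} - 5 e_{234} - \frac{4}{3} e_{1234} + e_{2345}
Answer: -2


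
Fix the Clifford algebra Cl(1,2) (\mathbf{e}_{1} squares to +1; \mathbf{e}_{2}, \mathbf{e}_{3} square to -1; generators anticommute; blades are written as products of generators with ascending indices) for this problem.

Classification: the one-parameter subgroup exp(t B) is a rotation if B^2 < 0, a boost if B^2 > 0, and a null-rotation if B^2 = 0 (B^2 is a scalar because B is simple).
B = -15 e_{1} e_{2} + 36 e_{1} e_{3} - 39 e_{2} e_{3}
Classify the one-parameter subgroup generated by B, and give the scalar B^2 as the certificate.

B^2 term by term: the squares give (-15)^2*(e_{1} e_{2})^2 + (36)^2*(e_{1} e_{3})^2 + (-39)^2*(e_{2} e_{3})^2 = 225*(+1) + 1296*(+1) + 1521*(-1) = 0 (each basis 2-blade squares to minus the product of its generators' squares); cross terms between blades sharing an index anticommute and cancel. So B^2 = 0.
Answer: null-rotation, certificate B^2 = 0. No conjugation can change B^2 = 0; the sign gives the class.


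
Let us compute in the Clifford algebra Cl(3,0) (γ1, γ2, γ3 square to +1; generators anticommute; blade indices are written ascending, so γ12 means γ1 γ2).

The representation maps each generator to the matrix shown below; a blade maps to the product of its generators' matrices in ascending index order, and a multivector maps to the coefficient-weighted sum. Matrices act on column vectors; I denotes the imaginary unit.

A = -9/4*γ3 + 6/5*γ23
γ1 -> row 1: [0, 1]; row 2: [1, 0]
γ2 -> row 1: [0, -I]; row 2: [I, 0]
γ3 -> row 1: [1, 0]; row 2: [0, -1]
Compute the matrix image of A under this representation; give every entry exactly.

Bivector images (products of the table entries): rho(γ23) = rho(γ2)rho(γ3) = row 1: [0, I]; row 2: [I, 0].
M = (-9/4)*rho(γ3) + (6/5)*rho(γ23), summed entrywise:
Answer: row 1: [-9/4, 6*I/5]; row 2: [6*I/5, 9/4]


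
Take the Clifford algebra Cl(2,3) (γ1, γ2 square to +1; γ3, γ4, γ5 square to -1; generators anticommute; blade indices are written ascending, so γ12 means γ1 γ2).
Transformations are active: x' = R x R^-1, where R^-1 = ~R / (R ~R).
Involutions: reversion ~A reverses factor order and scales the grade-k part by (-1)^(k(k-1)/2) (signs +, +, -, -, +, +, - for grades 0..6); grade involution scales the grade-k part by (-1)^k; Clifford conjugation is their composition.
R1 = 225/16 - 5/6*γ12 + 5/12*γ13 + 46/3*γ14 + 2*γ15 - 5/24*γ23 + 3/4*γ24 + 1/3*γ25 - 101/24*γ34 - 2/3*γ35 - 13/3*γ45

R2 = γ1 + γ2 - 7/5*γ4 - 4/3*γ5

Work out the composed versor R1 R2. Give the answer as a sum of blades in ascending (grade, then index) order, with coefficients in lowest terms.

Distribute over the terms of R2 (each basis-blade product reordered to ascending indices, repeated generators contracted through their squares):
R1 (γ1) = 225/16*γ1 + 5/6*γ2 - 5/12*γ3 - 46/3*γ4 - 2*γ5 - 5/24*γ123 + 3/4*γ124 + 1/3*γ125 - 101/24*γ134 - 2/3*γ135 - 13/3*γ145
R1 (γ2) = -5/6*γ1 + 225/16*γ2 + 5/24*γ3 - 3/4*γ4 - 1/3*γ5 - 5/12*γ123 - 46/3*γ124 - 2*γ125 - 101/24*γ234 - 2/3*γ235 - 13/3*γ245
R1 (-7/5*γ4) = 322/15*γ1 + 21/20*γ2 - 707/120*γ3 - 315/16*γ4 + 91/15*γ5 + 7/6*γ124 - 7/12*γ134 + 14/5*γ145 + 7/24*γ234 + 7/15*γ245 - 14/15*γ345
R1 (-4/3*γ5) = 8/3*γ1 + 4/9*γ2 - 8/9*γ3 - 52/9*γ4 - 75/4*γ5 + 10/9*γ125 - 5/9*γ135 - 184/9*γ145 + 5/18*γ235 - γ245 + 101/18*γ345
Summing the partial products and collecting blades:
Answer: 2989/80*γ1 + 11801/720*γ2 - 629/90*γ3 - 5983/144*γ4 - 901/60*γ5 - 5/8*γ123 - 161/12*γ124 - 5/9*γ125 - 115/24*γ134 - 11/9*γ135 - 989/45*γ145 - 47/12*γ234 - 7/18*γ235 - 73/15*γ245 + 421/90*γ345


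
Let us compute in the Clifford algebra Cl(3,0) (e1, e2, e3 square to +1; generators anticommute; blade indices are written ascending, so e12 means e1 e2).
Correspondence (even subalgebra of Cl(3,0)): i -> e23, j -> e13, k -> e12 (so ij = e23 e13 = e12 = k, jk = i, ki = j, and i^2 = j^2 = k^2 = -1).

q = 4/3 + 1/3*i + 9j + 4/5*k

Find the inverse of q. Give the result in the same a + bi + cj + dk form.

In blades: q = 4/3 + 4/5*e12 + 9*e13 + 1/3*e23.
With qbar = 4/3 - 4/5*e12 - 9*e13 - 1/3*e23 (scalar fixed, mapped units negated), q qbar = 18794/225 (the sum of squared coefficients), so q^-1 = qbar / (18794/225) = 150/9397 - 90/9397*e12 - 2025/18794*e13 - 75/18794*e23; translating back:
Answer: 150/9397 - 75/18794*i - 2025/18794*j - 90/9397*k


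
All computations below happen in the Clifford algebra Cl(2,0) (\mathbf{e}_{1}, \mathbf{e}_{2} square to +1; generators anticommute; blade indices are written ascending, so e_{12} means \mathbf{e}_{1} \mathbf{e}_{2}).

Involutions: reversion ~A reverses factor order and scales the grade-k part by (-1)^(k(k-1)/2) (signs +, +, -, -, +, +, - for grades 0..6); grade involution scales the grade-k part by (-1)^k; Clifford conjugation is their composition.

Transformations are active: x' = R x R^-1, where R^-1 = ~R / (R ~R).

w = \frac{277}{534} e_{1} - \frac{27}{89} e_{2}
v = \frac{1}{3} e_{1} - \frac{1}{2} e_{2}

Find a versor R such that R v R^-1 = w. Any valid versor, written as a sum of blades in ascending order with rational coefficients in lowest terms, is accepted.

A norm check does it: q(v) = q(w) = \frac{13}{36}, hence R = v + w = \frac{455}{534} e_{1} - \frac{143}{178} e_{2} realises the map — parallel part kept, (v - w)/2 negated, v carried to w.
Answer: \frac{455}{534} e_{1} - \frac{143}{178} e_{2}


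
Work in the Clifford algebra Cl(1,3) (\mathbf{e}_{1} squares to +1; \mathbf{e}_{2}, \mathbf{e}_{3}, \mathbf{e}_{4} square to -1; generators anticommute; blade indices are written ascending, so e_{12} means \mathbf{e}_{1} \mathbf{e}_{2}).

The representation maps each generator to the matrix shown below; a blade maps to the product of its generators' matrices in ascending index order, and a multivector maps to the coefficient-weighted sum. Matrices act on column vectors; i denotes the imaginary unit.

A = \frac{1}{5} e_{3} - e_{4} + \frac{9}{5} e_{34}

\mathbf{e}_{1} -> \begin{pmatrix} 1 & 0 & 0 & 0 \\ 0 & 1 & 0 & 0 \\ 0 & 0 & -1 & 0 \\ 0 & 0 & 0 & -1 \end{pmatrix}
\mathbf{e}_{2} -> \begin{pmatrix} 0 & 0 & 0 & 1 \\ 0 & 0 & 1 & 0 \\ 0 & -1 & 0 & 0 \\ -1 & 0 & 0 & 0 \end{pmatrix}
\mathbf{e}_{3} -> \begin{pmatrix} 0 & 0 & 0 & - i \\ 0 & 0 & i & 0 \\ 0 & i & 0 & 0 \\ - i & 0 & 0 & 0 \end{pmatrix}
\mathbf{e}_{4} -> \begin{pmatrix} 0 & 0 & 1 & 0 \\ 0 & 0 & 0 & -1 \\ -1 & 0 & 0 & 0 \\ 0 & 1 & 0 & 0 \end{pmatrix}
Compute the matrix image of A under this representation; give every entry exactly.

Bivector images (products of the table entries): rho(e_{34}) = rho(\mathbf{e}_{3})rho(\mathbf{e}_{4}) = \begin{pmatrix} 0 & - i & 0 & 0 \\ - i & 0 & 0 & 0 \\ 0 & 0 & 0 & - i \\ 0 & 0 & - i & 0 \end{pmatrix}.
M = (\frac{1}{5})*rho(e_{3}) + (-1)*rho(e_{4}) + (\frac{9}{5})*rho(e_{34}), summed entrywise:
Answer: \begin{pmatrix} 0 & - \frac{9 i}{5} & -1 & - \frac{i}{5} \\ - \frac{9 i}{5} & 0 & \frac{i}{5} & 1 \\ 1 & \frac{i}{5} & 0 & - \frac{9 i}{5} \\ - \frac{i}{5} & -1 & - \frac{9 i}{5} & 0 \end{pmatrix}


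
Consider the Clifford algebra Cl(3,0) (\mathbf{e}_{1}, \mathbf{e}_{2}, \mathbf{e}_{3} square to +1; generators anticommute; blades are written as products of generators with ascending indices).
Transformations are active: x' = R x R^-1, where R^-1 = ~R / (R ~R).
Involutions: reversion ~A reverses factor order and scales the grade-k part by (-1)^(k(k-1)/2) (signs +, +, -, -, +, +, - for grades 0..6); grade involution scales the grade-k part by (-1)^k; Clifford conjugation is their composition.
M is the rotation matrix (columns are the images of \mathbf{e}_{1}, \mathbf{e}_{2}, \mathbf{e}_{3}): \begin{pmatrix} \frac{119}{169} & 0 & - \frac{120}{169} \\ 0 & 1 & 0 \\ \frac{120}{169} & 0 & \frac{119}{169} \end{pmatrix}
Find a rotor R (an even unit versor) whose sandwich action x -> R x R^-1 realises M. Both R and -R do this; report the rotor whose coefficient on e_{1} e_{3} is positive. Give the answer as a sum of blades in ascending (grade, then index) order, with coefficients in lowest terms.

Method: write R = a + b12*e_{1} e_{2} + b13*e_{1} e_{3} + b23*e_{2} e_{3} with a^2 + b12^2 + b13^2 + b23^2 = 1 (so R^-1 = ~R). Expanding the columns R e_j ~R gives tr M = 4a^2 - 1 and, from the antisymmetric part, M21 - M12 = -4a*b12, M13 - M31 = 4a*b13, M32 - M23 = -4a*b23.
Here tr M = \frac{407}{169}, so a^2 = (1 + tr M)/4 = \frac{144}{169} and a = ±\frac{12}{13}. Taking a = \frac{12}{13}: M21 - M12 = 0, M13 - M31 = -\frac{240}{169}, M32 - M23 = 0, giving b12 = 0, b13 = -\frac{5}{13}, b23 = 0, i.e. R = \frac{12}{13} - \frac{5}{13} e_{1} e_{3}.
Its e_{1} e_{3} coefficient is negative, so report the other preimage -R.
Answer: -\frac{12}{13} + \frac{5}{13} e_{1} e_{3}. Uniqueness: Spin(3) -> SO(3) maps R and -R to the same rotation of trace \frac{407}{169}; fixing the sign of the e_{1} e_{3} coefficient removes the ambiguity.


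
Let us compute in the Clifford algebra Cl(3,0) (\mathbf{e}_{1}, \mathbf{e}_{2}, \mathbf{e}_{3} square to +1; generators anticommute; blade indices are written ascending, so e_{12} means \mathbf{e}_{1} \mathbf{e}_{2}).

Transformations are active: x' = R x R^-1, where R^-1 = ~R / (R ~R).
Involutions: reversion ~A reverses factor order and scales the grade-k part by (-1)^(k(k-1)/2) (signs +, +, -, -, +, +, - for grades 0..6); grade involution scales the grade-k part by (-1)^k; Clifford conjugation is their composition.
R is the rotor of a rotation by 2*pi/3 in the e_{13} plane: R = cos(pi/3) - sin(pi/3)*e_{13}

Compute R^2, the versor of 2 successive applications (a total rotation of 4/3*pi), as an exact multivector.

Rotor phase runs at HALF the rotation angle; powers of one rotor simply add phase, so after 2 steps in e_{13} the phase is 2*pi/3 = \frac{2 \pi}{3} and R^2 = cos(\frac{2 \pi}{3}) - sin(\frac{2 \pi}{3})*e_{13}.
cos(\frac{2 \pi}{3}) = - \frac{1}{2} and sin(\frac{2 \pi}{3}) = \frac{\sqrt{3}}{2}, so R^2 = -\frac{1}{2} - \frac{\sqrt{3}}{2} e_{13}. The net rotation is 4/3*pi; the rotor keeps the half-angle phase exactly.
Answer: -\frac{1}{2} - \frac{\sqrt{3}}{2} e_{13}


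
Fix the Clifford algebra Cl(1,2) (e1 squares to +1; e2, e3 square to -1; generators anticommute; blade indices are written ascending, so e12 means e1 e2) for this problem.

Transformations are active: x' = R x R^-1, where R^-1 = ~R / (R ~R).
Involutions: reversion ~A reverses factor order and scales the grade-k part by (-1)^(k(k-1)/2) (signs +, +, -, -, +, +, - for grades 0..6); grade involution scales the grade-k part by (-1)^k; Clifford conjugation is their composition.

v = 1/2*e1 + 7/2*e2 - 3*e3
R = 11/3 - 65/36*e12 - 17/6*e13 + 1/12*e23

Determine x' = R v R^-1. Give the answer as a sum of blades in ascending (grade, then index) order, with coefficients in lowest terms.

~R = 11/3 + 65/36*e12 + 17/6*e13 - 1/12*e23, and R ~R = 701/324, so R^-1 = ~R / (701/324).
R v = -25/72*e1 + 1007/72*e2 - 223/24*e3 + 123/8*e123
Answer: -1381/2804*e1 + 2549/701*e2 - 7941/2804*e3


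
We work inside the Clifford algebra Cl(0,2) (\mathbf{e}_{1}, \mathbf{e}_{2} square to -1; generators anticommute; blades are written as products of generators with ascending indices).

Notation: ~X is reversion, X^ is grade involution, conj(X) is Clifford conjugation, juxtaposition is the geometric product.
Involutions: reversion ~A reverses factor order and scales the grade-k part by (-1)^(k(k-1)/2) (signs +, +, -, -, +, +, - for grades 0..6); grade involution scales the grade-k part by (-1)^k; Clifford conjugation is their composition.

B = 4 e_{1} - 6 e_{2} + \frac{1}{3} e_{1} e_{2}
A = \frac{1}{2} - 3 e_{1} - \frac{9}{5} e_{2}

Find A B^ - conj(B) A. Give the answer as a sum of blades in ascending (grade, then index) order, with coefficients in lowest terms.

first term: -\frac{6}{5} - \frac{13}{5} e_{1} + 4 e_{2} - \frac{751}{30} e_{1} e_{2}
second term: -\frac{6}{5} - \frac{13}{5} e_{1} + 4 e_{2} + \frac{751}{30} e_{1} e_{2}
Answer: -\frac{751}{15} e_{1} e_{2}


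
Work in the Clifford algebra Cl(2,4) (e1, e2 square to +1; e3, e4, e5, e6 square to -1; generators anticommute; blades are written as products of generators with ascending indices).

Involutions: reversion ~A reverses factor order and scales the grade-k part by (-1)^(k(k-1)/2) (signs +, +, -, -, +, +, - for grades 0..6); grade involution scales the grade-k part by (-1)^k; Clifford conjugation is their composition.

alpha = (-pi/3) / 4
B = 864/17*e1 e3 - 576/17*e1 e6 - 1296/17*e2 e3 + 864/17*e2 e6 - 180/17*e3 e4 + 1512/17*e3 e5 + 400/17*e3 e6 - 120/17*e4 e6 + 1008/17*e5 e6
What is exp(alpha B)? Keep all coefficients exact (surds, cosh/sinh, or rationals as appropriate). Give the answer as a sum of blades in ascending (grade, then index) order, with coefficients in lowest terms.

B^2 term by term: the squares give (864/17)^2*(e1 e3)^2 + (-576/17)^2*(e1 e6)^2 + (-1296/17)^2*(e2 e3)^2 + (864/17)^2*(e2 e6)^2 + (-180/17)^2*(e3 e4)^2 + (1512/17)^2*(e3 e5)^2 + (400/17)^2*(e3 e6)^2 + (-120/17)^2*(e4 e6)^2 + (1008/17)^2*(e5 e6)^2 = 746496/289*(+1) + 331776/289*(+1) + 1679616/289*(+1) + 746496/289*(+1) + 32400/289*(-1) + 2286144/289*(-1) + 160000/289*(-1) + 14400/289*(-1) + 1016064/289*(-1) = -16 (each basis 2-blade squares to minus the product of its generators' squares); cross terms between blades sharing an index anticommute and cancel; the commuting (index-disjoint) pairs give grade-4 terms 2*c*c'*(blade product), which cancel blade by blade — e1 e2 e3 e6: -1492992/289 + 1492992/289 = 0; e1 e3 e4 e6: -207360/289 + 207360/289 = 0; e1 e3 e5 e6: 1741824/289 - 1741824/289 = 0; e2 e3 e4 e6: 311040/289 - 311040/289 = 0; e2 e3 e5 e6: -2612736/289 + 2612736/289 = 0; e3 e4 e5 e6: -362880/289 + 362880/289 = 0 — confirming B is simple. So B^2 = -16.
B^2 = -16 — the series telescopes trigonometrically here: l = 4, alpha*l = -pi/3, so exp(alpha B) = cos(-pi/3) + (sin(-pi/3)/4)*B = 1/2 + (-sqrt(3)/8)*B.
Answer: 1/2 - 108*sqrt(3)/17*e1 e3 + 72*sqrt(3)/17*e1 e6 + 162*sqrt(3)/17*e2 e3 - 108*sqrt(3)/17*e2 e6 + 45*sqrt(3)/34*e3 e4 - 189*sqrt(3)/17*e3 e5 - 50*sqrt(3)/17*e3 e6 + 15*sqrt(3)/17*e4 e6 - 126*sqrt(3)/17*e5 e6


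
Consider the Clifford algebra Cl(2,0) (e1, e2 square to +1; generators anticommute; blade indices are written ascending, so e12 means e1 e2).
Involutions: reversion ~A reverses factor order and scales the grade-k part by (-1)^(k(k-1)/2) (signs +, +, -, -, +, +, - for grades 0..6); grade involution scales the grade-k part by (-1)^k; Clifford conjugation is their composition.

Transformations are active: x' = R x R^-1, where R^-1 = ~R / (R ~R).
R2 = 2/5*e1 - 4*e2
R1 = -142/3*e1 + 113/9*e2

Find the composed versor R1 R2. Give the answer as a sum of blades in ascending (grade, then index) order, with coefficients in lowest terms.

Distribute over the terms of R1 (each basis-blade product reordered to ascending indices, repeated generators contracted through their squares):
(-142/3*e1) R2 = -284/15 + 568/3*e12
(113/9*e2) R2 = -452/9 - 226/45*e12
Summing the partial products and collecting blades:
Answer: -3112/45 + 8294/45*e12


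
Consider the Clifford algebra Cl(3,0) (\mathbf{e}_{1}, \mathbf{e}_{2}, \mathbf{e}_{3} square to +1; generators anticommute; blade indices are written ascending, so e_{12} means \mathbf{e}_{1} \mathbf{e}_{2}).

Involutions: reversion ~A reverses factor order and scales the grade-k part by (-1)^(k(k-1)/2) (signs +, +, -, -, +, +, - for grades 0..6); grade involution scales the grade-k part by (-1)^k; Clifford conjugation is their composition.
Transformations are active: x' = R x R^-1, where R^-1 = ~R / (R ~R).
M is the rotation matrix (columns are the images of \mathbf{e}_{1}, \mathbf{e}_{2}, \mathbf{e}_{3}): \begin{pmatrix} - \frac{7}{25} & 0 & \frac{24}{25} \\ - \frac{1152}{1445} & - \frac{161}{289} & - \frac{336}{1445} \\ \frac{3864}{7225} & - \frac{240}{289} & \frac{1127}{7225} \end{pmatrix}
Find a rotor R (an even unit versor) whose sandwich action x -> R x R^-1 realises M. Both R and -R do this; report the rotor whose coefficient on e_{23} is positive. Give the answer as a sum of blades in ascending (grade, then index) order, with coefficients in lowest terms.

Method: write R = a + b12*e_{12} + b13*e_{13} + b23*e_{23} with a^2 + b12^2 + b13^2 + b23^2 = 1 (so R^-1 = ~R). Expanding the columns R e_j ~R gives tr M = 4a^2 - 1 and, from the antisymmetric part, M21 - M12 = -4a*b12, M13 - M31 = 4a*b13, M32 - M23 = -4a*b23.
Here tr M = -\frac{4921}{7225}, so a^2 = (1 + tr M)/4 = \frac{576}{7225} and a = ±\frac{24}{85}. Taking a = \frac{24}{85}: M21 - M12 = -\frac{1152}{1445}, M13 - M31 = \frac{3072}{7225}, M32 - M23 = -\frac{864}{1445}, giving b12 = \frac{12}{17}, b13 = \frac{32}{85}, b23 = \frac{9}{17}, i.e. R = \frac{24}{85} + \frac{12}{17} e_{12} + \frac{32}{85} e_{13} + \frac{9}{17} e_{23}.
Its e_{23} coefficient is already positive.
Answer: \frac{24}{85} + \frac{12}{17} e_{12} + \frac{32}{85} e_{13} + \frac{9}{17} e_{23}. Why the constraint matters: R and -R act identically through the sandwich — M has trace -\frac{4921}{7225} either way — so only the sign condition on e_{23} picks one of the two preimages.


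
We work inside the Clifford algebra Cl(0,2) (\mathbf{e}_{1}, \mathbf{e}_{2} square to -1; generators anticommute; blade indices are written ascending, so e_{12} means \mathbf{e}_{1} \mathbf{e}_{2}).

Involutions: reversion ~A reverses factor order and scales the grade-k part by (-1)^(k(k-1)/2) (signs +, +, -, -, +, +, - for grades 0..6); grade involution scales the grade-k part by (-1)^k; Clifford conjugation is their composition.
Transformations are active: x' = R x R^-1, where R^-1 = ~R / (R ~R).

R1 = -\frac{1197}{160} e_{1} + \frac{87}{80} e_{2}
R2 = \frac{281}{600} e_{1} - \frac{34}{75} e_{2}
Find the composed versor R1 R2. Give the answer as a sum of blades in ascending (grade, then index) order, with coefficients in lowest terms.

Distribute over the terms of R1 (each basis-blade product reordered to ascending indices, repeated generators contracted through their squares):
(-\frac{1197}{160} e_{1}) R2 = \frac{112119}{32000} + \frac{6783}{2000} e_{12}
(\frac{87}{80} e_{2}) R2 = \frac{493}{1000} - \frac{8149}{16000} e_{12}
Summing the partial products and collecting blades:
Answer: \frac{25579}{6400} + \frac{9223}{3200} e_{12}


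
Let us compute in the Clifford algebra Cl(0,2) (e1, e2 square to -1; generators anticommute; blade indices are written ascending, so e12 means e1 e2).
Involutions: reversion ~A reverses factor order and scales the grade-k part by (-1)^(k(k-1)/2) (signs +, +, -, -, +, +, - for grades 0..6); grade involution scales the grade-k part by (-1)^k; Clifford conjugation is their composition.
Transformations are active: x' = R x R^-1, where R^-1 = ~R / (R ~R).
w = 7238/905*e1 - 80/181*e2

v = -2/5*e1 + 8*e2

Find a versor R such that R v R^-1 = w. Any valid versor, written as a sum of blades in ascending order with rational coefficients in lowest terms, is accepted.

Reasoning: v^2 = w^2 = -1604/25 since conjugation preserves the quadratic form; R = v + w = 6876/905*e1 + 1368/181*e2 is then valid when invertible, keeping its own part and reversing (v - w)/2.
Answer: 6876/905*e1 + 1368/181*e2


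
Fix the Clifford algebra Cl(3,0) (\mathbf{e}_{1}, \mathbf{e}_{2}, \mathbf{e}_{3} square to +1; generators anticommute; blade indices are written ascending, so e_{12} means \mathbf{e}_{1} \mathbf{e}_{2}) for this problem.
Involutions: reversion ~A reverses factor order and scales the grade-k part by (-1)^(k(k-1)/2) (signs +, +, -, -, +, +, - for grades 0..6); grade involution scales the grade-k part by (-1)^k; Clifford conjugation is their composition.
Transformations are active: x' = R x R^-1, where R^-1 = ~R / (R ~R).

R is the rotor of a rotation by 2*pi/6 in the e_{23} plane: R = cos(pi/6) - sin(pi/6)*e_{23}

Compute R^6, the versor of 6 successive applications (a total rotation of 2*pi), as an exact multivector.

Because a rotor carries half the rotation angle, composing 6 copies of this e_{23}-plane rotor multiplies the phase: 6*(pi/6) = \pi, hence R^6 = cos(\pi) - sin(\pi)*e_{23}.
cos(\pi) = -1 and sin(\pi) = 0, so R^6 = -1. The total rotation 2*pi is 1 full turn, so every vector returns to itself, yet the rotor is -1, on the OTHER sheet of the double cover (an odd number of 2*pi turns).
Answer: -1


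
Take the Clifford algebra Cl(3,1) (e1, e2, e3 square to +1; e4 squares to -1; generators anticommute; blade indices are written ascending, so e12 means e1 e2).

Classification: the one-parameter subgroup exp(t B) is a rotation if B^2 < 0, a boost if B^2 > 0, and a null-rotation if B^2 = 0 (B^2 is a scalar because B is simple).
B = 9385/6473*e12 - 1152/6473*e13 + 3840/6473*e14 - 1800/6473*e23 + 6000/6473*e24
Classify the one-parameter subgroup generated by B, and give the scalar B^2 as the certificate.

B^2 term by term: the squares give (9385/6473)^2*(e12)^2 + (-1152/6473)^2*(e13)^2 + (3840/6473)^2*(e14)^2 + (-1800/6473)^2*(e23)^2 + (6000/6473)^2*(e24)^2 = 88078225/41899729*(-1) + 1327104/41899729*(-1) + 14745600/41899729*(+1) + 3240000/41899729*(-1) + 36000000/41899729*(+1) = -1 (each basis 2-blade squares to minus the product of its generators' squares); cross terms between blades sharing an index anticommute and cancel; the commuting (index-disjoint) pairs give grade-4 terms 2*c*c'*(blade product), which cancel blade by blade — e1234: 13824000/41899729 - 13824000/41899729 = 0 — confirming B is simple. So B^2 = -1.
Answer: rotation, certificate B^2 = -1. Check the certificate: B^2 = -1, and that sign is decisive whatever form B takes.


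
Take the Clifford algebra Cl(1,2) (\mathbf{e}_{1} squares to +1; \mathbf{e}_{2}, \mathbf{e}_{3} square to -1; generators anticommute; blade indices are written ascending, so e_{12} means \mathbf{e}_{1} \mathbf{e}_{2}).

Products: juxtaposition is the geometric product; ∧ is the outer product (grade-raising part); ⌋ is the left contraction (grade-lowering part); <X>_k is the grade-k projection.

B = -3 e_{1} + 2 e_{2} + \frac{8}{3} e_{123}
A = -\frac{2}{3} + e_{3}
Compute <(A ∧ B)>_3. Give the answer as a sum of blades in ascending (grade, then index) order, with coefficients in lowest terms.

step 1: 2 e_{1} - \frac{4}{3} e_{2} + 3 e_{13} - 2 e_{23} - \frac{16}{9} e_{123}
step 2: -\frac{16}{9} e_{123}
Answer: -\frac{16}{9} e_{123}
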